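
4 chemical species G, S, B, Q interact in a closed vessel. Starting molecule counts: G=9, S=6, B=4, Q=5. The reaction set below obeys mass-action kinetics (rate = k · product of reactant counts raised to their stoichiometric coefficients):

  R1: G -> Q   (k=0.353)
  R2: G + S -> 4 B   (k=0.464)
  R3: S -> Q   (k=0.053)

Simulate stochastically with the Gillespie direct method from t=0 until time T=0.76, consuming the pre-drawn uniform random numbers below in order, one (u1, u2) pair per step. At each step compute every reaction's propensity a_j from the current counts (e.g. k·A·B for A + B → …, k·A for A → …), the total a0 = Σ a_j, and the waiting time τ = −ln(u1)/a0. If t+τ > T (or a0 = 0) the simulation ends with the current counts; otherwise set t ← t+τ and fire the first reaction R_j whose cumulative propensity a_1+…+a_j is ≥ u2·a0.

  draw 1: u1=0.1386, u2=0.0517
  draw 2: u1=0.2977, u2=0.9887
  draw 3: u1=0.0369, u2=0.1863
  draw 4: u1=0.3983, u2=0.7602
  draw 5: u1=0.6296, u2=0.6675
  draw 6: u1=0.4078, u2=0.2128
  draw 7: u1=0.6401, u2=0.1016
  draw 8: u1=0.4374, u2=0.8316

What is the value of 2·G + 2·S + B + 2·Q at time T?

Value at T = 44

Check how each reaction changes W = 2·G + 2·S + B + 2·Q (weight of products minus weight of reactants):
R1: G -> Q: (2·1) − (2·1) = 2 − 2 = 0
R2: G + S -> 4 B: (1·4) − (2·1 + 2·1) = 4 − 4 = 0
R3: S -> Q: (2·1) − (2·1) = 2 − 2 = 0
Every reaction leaves W unchanged, so W is conserved and no simulation is needed: W(T) = W(0) = 2·9 + 2·6 + 4 + 2·5 = 44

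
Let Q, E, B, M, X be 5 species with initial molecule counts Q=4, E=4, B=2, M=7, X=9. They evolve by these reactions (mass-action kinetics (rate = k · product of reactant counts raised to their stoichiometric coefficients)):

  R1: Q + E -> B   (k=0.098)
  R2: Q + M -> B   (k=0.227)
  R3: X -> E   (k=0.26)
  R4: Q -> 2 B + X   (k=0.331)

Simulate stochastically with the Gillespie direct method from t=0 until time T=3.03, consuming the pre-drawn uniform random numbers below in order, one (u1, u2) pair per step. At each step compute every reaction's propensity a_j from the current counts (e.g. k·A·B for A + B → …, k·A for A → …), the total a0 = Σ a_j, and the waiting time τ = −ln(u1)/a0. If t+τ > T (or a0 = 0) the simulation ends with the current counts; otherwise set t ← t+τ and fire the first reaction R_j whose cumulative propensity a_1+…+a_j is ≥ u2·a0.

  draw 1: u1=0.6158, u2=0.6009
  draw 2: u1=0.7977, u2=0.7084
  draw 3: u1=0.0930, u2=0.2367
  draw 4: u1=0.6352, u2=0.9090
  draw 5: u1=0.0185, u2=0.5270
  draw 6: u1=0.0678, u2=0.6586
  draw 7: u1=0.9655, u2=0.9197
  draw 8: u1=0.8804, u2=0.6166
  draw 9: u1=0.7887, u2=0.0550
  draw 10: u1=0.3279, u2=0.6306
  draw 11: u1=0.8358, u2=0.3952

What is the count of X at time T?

t=0.000: Q=4 E=4 B=2 M=7 X=9
Draw 1: a1=1.568, a2=6.356, a3=2.340, a4=1.324, a0=11.588; τ=−ln(0.6158)/11.588=0.042 → t=0.042; u2·a0=0.6009·11.588=6.963; a1=1.568 < 6.963 ≤ a1+a2=7.924 → R2 fires; Q=3 E=4 B=3 M=6 X=9
Draw 2: a1=1.176, a2=4.086, a3=2.340, a4=0.993, a0=8.595; τ=−ln(0.7977)/8.595=0.026 → t=0.068; u2·a0=0.7084·8.595=6.089; a1+a2=5.262 < 6.089 ≤ a1+…+a3=7.602 → R3 fires; Q=3 E=5 B=3 M=6 X=8
Draw 3: a1=1.470, a2=4.086, a3=2.080, a4=0.993, a0=8.629; τ=−ln(0.0930)/8.629=0.275 → t=0.343; u2·a0=0.2367·8.629=2.042; a1=1.470 < 2.042 ≤ a1+a2=5.556 → R2 fires; Q=2 E=5 B=4 M=5 X=8
Draw 4: a1=0.980, a2=2.270, a3=2.080, a4=0.662, a0=5.992; τ=−ln(0.6352)/5.992=0.076 → t=0.419; u2·a0=0.9090·5.992=5.447; a1+…+a3=5.330 < 5.447 ≤ a1+…+a4=5.992 → R4 fires; Q=1 E=5 B=6 M=5 X=9
Draw 5: a1=0.490, a2=1.135, a3=2.340, a4=0.331, a0=4.296; τ=−ln(0.0185)/4.296=0.929 → t=1.348; u2·a0=0.5270·4.296=2.264; a1+a2=1.625 < 2.264 ≤ a1+…+a3=3.965 → R3 fires; Q=1 E=6 B=6 M=5 X=8
Draw 6: a1=0.588, a2=1.135, a3=2.080, a4=0.331, a0=4.134; τ=−ln(0.0678)/4.134=0.651 → t=1.999; u2·a0=0.6586·4.134=2.723; a1+a2=1.723 < 2.723 ≤ a1+…+a3=3.803 → R3 fires; Q=1 E=7 B=6 M=5 X=7
Draw 7: a1=0.686, a2=1.135, a3=1.820, a4=0.331, a0=3.972; τ=−ln(0.9655)/3.972=0.009 → t=2.008; u2·a0=0.9197·3.972=3.653; a1+…+a3=3.641 < 3.653 ≤ a1+…+a4=3.972 → R4 fires; Q=0 E=7 B=8 M=5 X=8
Draw 8: a1=0.000, a2=0.000, a3=2.080, a4=0.000, a0=2.080; τ=−ln(0.8804)/2.080=0.061 → t=2.069; u2·a0=0.6166·2.080=1.283; a1+a2=0.000 < 1.283 ≤ a1+…+a3=2.080 → R3 fires; Q=0 E=8 B=8 M=5 X=7
Draw 9: a1=0.000, a2=0.000, a3=1.820, a4=0.000, a0=1.820; τ=−ln(0.7887)/1.820=0.130 → t=2.199; u2·a0=0.0550·1.820=0.100; a1+a2=0.000 < 0.100 ≤ a1+…+a3=1.820 → R3 fires; Q=0 E=9 B=8 M=5 X=6
Draw 10: a1=0.000, a2=0.000, a3=1.560, a4=0.000, a0=1.560; τ=−ln(0.3279)/1.560=0.715 → t=2.914; u2·a0=0.6306·1.560=0.984; a1+a2=0.000 < 0.984 ≤ a1+…+a3=1.560 → R3 fires; Q=0 E=10 B=8 M=5 X=5
Draw 11: a1=0.000, a2=0.000, a3=1.300, a4=0.000, a0=1.300; τ=−ln(0.8358)/1.300=0.138 → t=3.052 > T=3.03: stop.
Read off X at T=3.03: 5

X at T = 5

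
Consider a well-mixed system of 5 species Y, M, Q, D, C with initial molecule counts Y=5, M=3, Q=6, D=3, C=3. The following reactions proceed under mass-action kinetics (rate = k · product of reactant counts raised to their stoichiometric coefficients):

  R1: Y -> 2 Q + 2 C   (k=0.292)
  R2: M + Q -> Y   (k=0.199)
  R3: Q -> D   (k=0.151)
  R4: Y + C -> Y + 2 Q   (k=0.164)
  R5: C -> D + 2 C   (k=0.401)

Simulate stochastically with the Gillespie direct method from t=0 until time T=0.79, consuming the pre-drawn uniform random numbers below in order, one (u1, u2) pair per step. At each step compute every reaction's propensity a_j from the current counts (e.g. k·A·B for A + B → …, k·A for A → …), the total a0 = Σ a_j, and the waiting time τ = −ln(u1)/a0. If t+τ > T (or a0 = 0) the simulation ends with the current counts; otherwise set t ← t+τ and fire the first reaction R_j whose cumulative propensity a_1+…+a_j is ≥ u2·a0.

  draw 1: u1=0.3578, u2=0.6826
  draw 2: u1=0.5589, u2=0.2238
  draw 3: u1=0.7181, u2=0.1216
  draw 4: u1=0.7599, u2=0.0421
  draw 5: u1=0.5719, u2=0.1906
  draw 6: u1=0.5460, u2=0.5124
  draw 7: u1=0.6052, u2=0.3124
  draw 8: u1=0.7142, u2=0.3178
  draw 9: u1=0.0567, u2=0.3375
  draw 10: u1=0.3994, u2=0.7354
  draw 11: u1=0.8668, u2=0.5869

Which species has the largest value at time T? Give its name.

Dominant species at T: Q

t=0.000: Y=5 M=3 Q=6 D=3 C=3
Draw 1: a1=1.460, a2=3.582, a3=0.906, a4=2.460, a5=1.203, a0=9.611; τ=−ln(0.3578)/9.611=0.107 → t=0.107; u2·a0=0.6826·9.611=6.560; a1+…+a3=5.948 < 6.560 ≤ a1+…+a4=8.408 → R4 fires; Y=5 M=3 Q=8 D=3 C=2
Draw 2: a1=1.460, a2=4.776, a3=1.208, a4=1.640, a5=0.802, a0=9.886; τ=−ln(0.5589)/9.886=0.059 → t=0.166; u2·a0=0.2238·9.886=2.212; a1=1.460 < 2.212 ≤ a1+a2=6.236 → R2 fires; Y=6 M=2 Q=7 D=3 C=2
Draw 3: a1=1.752, a2=2.786, a3=1.057, a4=1.968, a5=0.802, a0=8.365; τ=−ln(0.7181)/8.365=0.040 → t=0.205; u2·a0=0.1216·8.365=1.017 ≤ a1=1.752 → R1 fires; Y=5 M=2 Q=9 D=3 C=4
Draw 4: a1=1.460, a2=3.582, a3=1.359, a4=3.280, a5=1.604, a0=11.285; τ=−ln(0.7599)/11.285=0.024 → t=0.230; u2·a0=0.0421·11.285=0.475 ≤ a1=1.460 → R1 fires; Y=4 M=2 Q=11 D=3 C=6
Draw 5: a1=1.168, a2=4.378, a3=1.661, a4=3.936, a5=2.406, a0=13.549; τ=−ln(0.5719)/13.549=0.041 → t=0.271; u2·a0=0.1906·13.549=2.582; a1=1.168 < 2.582 ≤ a1+a2=5.546 → R2 fires; Y=5 M=1 Q=10 D=3 C=6
Draw 6: a1=1.460, a2=1.990, a3=1.510, a4=4.920, a5=2.406, a0=12.286; τ=−ln(0.5460)/12.286=0.049 → t=0.320; u2·a0=0.5124·12.286=6.295; a1+…+a3=4.960 < 6.295 ≤ a1+…+a4=9.880 → R4 fires; Y=5 M=1 Q=12 D=3 C=5
Draw 7: a1=1.460, a2=2.388, a3=1.812, a4=4.100, a5=2.005, a0=11.765; τ=−ln(0.6052)/11.765=0.043 → t=0.363; u2·a0=0.3124·11.765=3.675; a1=1.460 < 3.675 ≤ a1+a2=3.848 → R2 fires; Y=6 M=0 Q=11 D=3 C=5
Draw 8: a1=1.752, a2=0.000, a3=1.661, a4=4.920, a5=2.005, a0=10.338; τ=−ln(0.7142)/10.338=0.033 → t=0.395; u2·a0=0.3178·10.338=3.285; a1+a2=1.752 < 3.285 ≤ a1+…+a3=3.413 → R3 fires; Y=6 M=0 Q=10 D=4 C=5
Draw 9: a1=1.752, a2=0.000, a3=1.510, a4=4.920, a5=2.005, a0=10.187; τ=−ln(0.0567)/10.187=0.282 → t=0.677; u2·a0=0.3375·10.187=3.438; a1+…+a3=3.262 < 3.438 ≤ a1+…+a4=8.182 → R4 fires; Y=6 M=0 Q=12 D=4 C=4
Draw 10: a1=1.752, a2=0.000, a3=1.812, a4=3.936, a5=1.604, a0=9.104; τ=−ln(0.3994)/9.104=0.101 → t=0.778; u2·a0=0.7354·9.104=6.695; a1+…+a3=3.564 < 6.695 ≤ a1+…+a4=7.500 → R4 fires; Y=6 M=0 Q=14 D=4 C=3
Draw 11: a1=1.752, a2=0.000, a3=2.114, a4=2.952, a5=1.203, a0=8.021; τ=−ln(0.8668)/8.021=0.018 → t=0.796 > T=0.79: stop.
At T=0.79: Y=6 M=0 Q=14 D=4 C=3; the largest is Q.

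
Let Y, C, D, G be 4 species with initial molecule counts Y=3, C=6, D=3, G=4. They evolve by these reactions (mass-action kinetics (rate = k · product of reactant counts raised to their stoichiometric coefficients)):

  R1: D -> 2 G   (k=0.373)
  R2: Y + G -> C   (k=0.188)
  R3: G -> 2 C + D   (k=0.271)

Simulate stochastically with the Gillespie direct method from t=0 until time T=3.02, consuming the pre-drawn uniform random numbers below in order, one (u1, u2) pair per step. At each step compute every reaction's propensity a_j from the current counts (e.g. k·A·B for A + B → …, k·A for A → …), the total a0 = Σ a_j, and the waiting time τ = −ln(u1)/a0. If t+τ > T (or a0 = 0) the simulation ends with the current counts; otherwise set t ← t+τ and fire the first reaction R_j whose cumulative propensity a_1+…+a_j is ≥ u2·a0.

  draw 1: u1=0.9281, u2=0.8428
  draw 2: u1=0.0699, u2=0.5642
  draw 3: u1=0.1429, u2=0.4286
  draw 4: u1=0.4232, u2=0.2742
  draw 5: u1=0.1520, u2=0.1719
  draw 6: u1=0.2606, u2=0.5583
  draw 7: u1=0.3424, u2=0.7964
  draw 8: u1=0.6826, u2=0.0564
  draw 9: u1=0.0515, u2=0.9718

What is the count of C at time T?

t=0.000: Y=3 C=6 D=3 G=4
Draw 1: a1=1.119, a2=2.256, a3=1.084, a0=4.459; τ=−ln(0.9281)/4.459=0.017 → t=0.017; u2·a0=0.8428·4.459=3.758; a1+a2=3.375 < 3.758 ≤ a1+…+a3=4.459 → R3 fires; Y=3 C=8 D=4 G=3
Draw 2: a1=1.492, a2=1.692, a3=0.813, a0=3.997; τ=−ln(0.0699)/3.997=0.666 → t=0.682; u2·a0=0.5642·3.997=2.255; a1=1.492 < 2.255 ≤ a1+a2=3.184 → R2 fires; Y=2 C=9 D=4 G=2
Draw 3: a1=1.492, a2=0.752, a3=0.542, a0=2.786; τ=−ln(0.1429)/2.786=0.698 → t=1.381; u2·a0=0.4286·2.786=1.194 ≤ a1=1.492 → R1 fires; Y=2 C=9 D=3 G=4
Draw 4: a1=1.119, a2=1.504, a3=1.084, a0=3.707; τ=−ln(0.4232)/3.707=0.232 → t=1.613; u2·a0=0.2742·3.707=1.016 ≤ a1=1.119 → R1 fires; Y=2 C=9 D=2 G=6
Draw 5: a1=0.746, a2=2.256, a3=1.626, a0=4.628; τ=−ln(0.1520)/4.628=0.407 → t=2.020; u2·a0=0.1719·4.628=0.796; a1=0.746 < 0.796 ≤ a1+a2=3.002 → R2 fires; Y=1 C=10 D=2 G=5
Draw 6: a1=0.746, a2=0.940, a3=1.355, a0=3.041; τ=−ln(0.2606)/3.041=0.442 → t=2.462; u2·a0=0.5583·3.041=1.698; a1+a2=1.686 < 1.698 ≤ a1+…+a3=3.041 → R3 fires; Y=1 C=12 D=3 G=4
Draw 7: a1=1.119, a2=0.752, a3=1.084, a0=2.955; τ=−ln(0.3424)/2.955=0.363 → t=2.825; u2·a0=0.7964·2.955=2.353; a1+a2=1.871 < 2.353 ≤ a1+…+a3=2.955 → R3 fires; Y=1 C=14 D=4 G=3
Draw 8: a1=1.492, a2=0.564, a3=0.813, a0=2.869; τ=−ln(0.6826)/2.869=0.133 → t=2.958; u2·a0=0.0564·2.869=0.162 ≤ a1=1.492 → R1 fires; Y=1 C=14 D=3 G=5
Draw 9: a1=1.119, a2=0.940, a3=1.355, a0=3.414; τ=−ln(0.0515)/3.414=0.869 → t=3.827 > T=3.02: stop.
Read off C at T=3.02: 14

C at T = 14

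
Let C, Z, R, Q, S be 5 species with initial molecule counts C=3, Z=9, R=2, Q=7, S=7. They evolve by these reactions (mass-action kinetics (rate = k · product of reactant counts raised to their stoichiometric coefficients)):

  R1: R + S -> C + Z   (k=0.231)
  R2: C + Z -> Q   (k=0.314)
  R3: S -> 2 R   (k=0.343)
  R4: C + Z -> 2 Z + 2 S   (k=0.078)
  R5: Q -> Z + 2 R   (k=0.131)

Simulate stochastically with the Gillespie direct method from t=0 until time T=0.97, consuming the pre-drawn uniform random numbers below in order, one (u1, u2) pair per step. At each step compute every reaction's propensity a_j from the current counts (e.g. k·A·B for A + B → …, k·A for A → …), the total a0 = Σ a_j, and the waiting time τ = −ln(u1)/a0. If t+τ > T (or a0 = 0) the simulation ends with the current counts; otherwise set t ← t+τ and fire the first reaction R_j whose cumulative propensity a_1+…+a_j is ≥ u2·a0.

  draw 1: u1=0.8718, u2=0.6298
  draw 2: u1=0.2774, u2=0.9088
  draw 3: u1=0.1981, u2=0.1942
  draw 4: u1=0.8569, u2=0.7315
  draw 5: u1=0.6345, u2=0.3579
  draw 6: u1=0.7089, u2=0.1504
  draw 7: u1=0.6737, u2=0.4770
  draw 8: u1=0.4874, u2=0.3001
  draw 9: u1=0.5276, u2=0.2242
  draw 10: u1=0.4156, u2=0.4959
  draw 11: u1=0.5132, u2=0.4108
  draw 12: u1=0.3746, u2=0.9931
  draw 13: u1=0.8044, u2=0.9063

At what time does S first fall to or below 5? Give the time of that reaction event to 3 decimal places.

t=0.000: C=3 Z=9 R=2 Q=7 S=7
Draw 1: a1=3.234, a2=8.478, a3=2.401, a4=2.106, a5=0.917, a0=17.136; τ=−ln(0.8718)/17.136=0.008 → t=0.008; u2·a0=0.6298·17.136=10.792; a1=3.234 < 10.792 ≤ a1+a2=11.712 → R2 fires; C=2 Z=8 R=2 Q=8 S=7
Draw 2: a1=3.234, a2=5.024, a3=2.401, a4=1.248, a5=1.048, a0=12.955; τ=−ln(0.2774)/12.955=0.099 → t=0.107; u2·a0=0.9088·12.955=11.774; a1+…+a3=10.659 < 11.774 ≤ a1+…+a4=11.907 → R4 fires; C=1 Z=9 R=2 Q=8 S=9
Draw 3: a1=4.158, a2=2.826, a3=3.087, a4=0.702, a5=1.048, a0=11.821; τ=−ln(0.1981)/11.821=0.137 → t=0.244; u2·a0=0.1942·11.821=2.296 ≤ a1=4.158 → R1 fires; C=2 Z=10 R=1 Q=8 S=8
Draw 4: a1=1.848, a2=6.280, a3=2.744, a4=1.560, a5=1.048, a0=13.480; τ=−ln(0.8569)/13.480=0.011 → t=0.255; u2·a0=0.7315·13.480=9.861; a1+a2=8.128 < 9.861 ≤ a1+…+a3=10.872 → R3 fires; C=2 Z=10 R=3 Q=8 S=7
Draw 5: a1=4.851, a2=6.280, a3=2.401, a4=1.560, a5=1.048, a0=16.140; τ=−ln(0.6345)/16.140=0.028 → t=0.284; u2·a0=0.3579·16.140=5.777; a1=4.851 < 5.777 ≤ a1+a2=11.131 → R2 fires; C=1 Z=9 R=3 Q=9 S=7
Draw 6: a1=4.851, a2=2.826, a3=2.401, a4=0.702, a5=1.179, a0=11.959; τ=−ln(0.7089)/11.959=0.029 → t=0.312; u2·a0=0.1504·11.959=1.799 ≤ a1=4.851 → R1 fires; C=2 Z=10 R=2 Q=9 S=6
Draw 7: a1=2.772, a2=6.280, a3=2.058, a4=1.560, a5=1.179, a0=13.849; τ=−ln(0.6737)/13.849=0.029 → t=0.341; u2·a0=0.4770·13.849=6.606; a1=2.772 < 6.606 ≤ a1+a2=9.052 → R2 fires; C=1 Z=9 R=2 Q=10 S=6
Draw 8: a1=2.772, a2=2.826, a3=2.058, a4=0.702, a5=1.310, a0=9.668; τ=−ln(0.4874)/9.668=0.074 → t=0.415; u2·a0=0.3001·9.668=2.901; a1=2.772 < 2.901 ≤ a1+a2=5.598 → R2 fires; C=0 Z=8 R=2 Q=11 S=6
Draw 9: a1=2.772, a2=0.000, a3=2.058, a4=0.000, a5=1.441, a0=6.271; τ=−ln(0.5276)/6.271=0.102 → t=0.517; u2·a0=0.2242·6.271=1.406 ≤ a1=2.772 → R1 fires; C=1 Z=9 R=1 Q=11 S=5
Draw 10: a1=1.155, a2=2.826, a3=1.715, a4=0.702, a5=1.441, a0=7.839; τ=−ln(0.4156)/7.839=0.112 → t=0.629; u2·a0=0.4959·7.839=3.887; a1=1.155 < 3.887 ≤ a1+a2=3.981 → R2 fires; C=0 Z=8 R=1 Q=12 S=5
Draw 11: a1=1.155, a2=0.000, a3=1.715, a4=0.000, a5=1.572, a0=4.442; τ=−ln(0.5132)/4.442=0.150 → t=0.779; u2·a0=0.4108·4.442=1.825; a1+a2=1.155 < 1.825 ≤ a1+…+a3=2.870 → R3 fires; C=0 Z=8 R=3 Q=12 S=4
Draw 12: a1=2.772, a2=0.000, a3=1.372, a4=0.000, a5=1.572, a0=5.716; τ=−ln(0.3746)/5.716=0.172 → t=0.951; u2·a0=0.9931·5.716=5.677; a1+…+a4=4.144 < 5.677 ≤ a1+…+a5=5.716 → R5 fires; C=0 Z=9 R=5 Q=11 S=4
Draw 13: a1=4.620, a2=0.000, a3=1.372, a4=0.000, a5=1.441, a0=7.433; τ=−ln(0.8044)/7.433=0.029 → t=0.980 > T=0.97: stop.
S first becomes ≤ 5 when it reaches 5 at the event at t=0.517.

Threshold first reached at t = 0.517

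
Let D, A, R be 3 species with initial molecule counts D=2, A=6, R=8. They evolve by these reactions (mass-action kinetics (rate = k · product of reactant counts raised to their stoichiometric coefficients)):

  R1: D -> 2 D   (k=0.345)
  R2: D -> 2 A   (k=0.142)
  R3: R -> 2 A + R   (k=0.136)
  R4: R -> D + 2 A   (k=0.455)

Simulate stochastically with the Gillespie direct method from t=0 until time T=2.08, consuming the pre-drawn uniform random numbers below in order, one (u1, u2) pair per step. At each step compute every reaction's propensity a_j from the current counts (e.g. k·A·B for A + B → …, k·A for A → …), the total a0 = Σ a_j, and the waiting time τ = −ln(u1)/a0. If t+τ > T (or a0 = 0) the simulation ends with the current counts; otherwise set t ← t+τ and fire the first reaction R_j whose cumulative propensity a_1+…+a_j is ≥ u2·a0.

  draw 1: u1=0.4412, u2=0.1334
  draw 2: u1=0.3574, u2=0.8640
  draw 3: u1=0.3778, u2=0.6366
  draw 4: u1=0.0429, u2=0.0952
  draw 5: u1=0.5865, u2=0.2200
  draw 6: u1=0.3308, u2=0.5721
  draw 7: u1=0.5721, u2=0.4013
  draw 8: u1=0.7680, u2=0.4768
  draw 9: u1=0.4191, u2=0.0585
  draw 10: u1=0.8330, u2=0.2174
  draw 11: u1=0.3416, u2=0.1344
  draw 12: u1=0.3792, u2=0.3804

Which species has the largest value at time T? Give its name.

Dominant species at T: A

t=0.000: D=2 A=6 R=8
Draw 1: a1=0.690, a2=0.284, a3=1.088, a4=3.640, a0=5.702; τ=−ln(0.4412)/5.702=0.144 → t=0.144; u2·a0=0.1334·5.702=0.761; a1=0.690 < 0.761 ≤ a1+a2=0.974 → R2 fires; D=1 A=8 R=8
Draw 2: a1=0.345, a2=0.142, a3=1.088, a4=3.640, a0=5.215; τ=−ln(0.3574)/5.215=0.197 → t=0.341; u2·a0=0.8640·5.215=4.506; a1+…+a3=1.575 < 4.506 ≤ a1+…+a4=5.215 → R4 fires; D=2 A=10 R=7
Draw 3: a1=0.690, a2=0.284, a3=0.952, a4=3.185, a0=5.111; τ=−ln(0.3778)/5.111=0.190 → t=0.531; u2·a0=0.6366·5.111=3.254; a1+…+a3=1.926 < 3.254 ≤ a1+…+a4=5.111 → R4 fires; D=3 A=12 R=6
Draw 4: a1=1.035, a2=0.426, a3=0.816, a4=2.730, a0=5.007; τ=−ln(0.0429)/5.007=0.629 → t=1.160; u2·a0=0.0952·5.007=0.477 ≤ a1=1.035 → R1 fires; D=4 A=12 R=6
Draw 5: a1=1.380, a2=0.568, a3=0.816, a4=2.730, a0=5.494; τ=−ln(0.5865)/5.494=0.097 → t=1.257; u2·a0=0.2200·5.494=1.209 ≤ a1=1.380 → R1 fires; D=5 A=12 R=6
Draw 6: a1=1.725, a2=0.710, a3=0.816, a4=2.730, a0=5.981; τ=−ln(0.3308)/5.981=0.185 → t=1.442; u2·a0=0.5721·5.981=3.422; a1+…+a3=3.251 < 3.422 ≤ a1+…+a4=5.981 → R4 fires; D=6 A=14 R=5
Draw 7: a1=2.070, a2=0.852, a3=0.680, a4=2.275, a0=5.877; τ=−ln(0.5721)/5.877=0.095 → t=1.537; u2·a0=0.4013·5.877=2.358; a1=2.070 < 2.358 ≤ a1+a2=2.922 → R2 fires; D=5 A=16 R=5
Draw 8: a1=1.725, a2=0.710, a3=0.680, a4=2.275, a0=5.390; τ=−ln(0.7680)/5.390=0.049 → t=1.586; u2·a0=0.4768·5.390=2.570; a1+a2=2.435 < 2.570 ≤ a1+…+a3=3.115 → R3 fires; D=5 A=18 R=5
Draw 9: a1=1.725, a2=0.710, a3=0.680, a4=2.275, a0=5.390; τ=−ln(0.4191)/5.390=0.161 → t=1.748; u2·a0=0.0585·5.390=0.315 ≤ a1=1.725 → R1 fires; D=6 A=18 R=5
Draw 10: a1=2.070, a2=0.852, a3=0.680, a4=2.275, a0=5.877; τ=−ln(0.8330)/5.877=0.031 → t=1.779; u2·a0=0.2174·5.877=1.278 ≤ a1=2.070 → R1 fires; D=7 A=18 R=5
Draw 11: a1=2.415, a2=0.994, a3=0.680, a4=2.275, a0=6.364; τ=−ln(0.3416)/6.364=0.169 → t=1.947; u2·a0=0.1344·6.364=0.855 ≤ a1=2.415 → R1 fires; D=8 A=18 R=5
Draw 12: a1=2.760, a2=1.136, a3=0.680, a4=2.275, a0=6.851; τ=−ln(0.3792)/6.851=0.142 → t=2.089 > T=2.08: stop.
At T=2.08: D=8 A=18 R=5; the largest is A.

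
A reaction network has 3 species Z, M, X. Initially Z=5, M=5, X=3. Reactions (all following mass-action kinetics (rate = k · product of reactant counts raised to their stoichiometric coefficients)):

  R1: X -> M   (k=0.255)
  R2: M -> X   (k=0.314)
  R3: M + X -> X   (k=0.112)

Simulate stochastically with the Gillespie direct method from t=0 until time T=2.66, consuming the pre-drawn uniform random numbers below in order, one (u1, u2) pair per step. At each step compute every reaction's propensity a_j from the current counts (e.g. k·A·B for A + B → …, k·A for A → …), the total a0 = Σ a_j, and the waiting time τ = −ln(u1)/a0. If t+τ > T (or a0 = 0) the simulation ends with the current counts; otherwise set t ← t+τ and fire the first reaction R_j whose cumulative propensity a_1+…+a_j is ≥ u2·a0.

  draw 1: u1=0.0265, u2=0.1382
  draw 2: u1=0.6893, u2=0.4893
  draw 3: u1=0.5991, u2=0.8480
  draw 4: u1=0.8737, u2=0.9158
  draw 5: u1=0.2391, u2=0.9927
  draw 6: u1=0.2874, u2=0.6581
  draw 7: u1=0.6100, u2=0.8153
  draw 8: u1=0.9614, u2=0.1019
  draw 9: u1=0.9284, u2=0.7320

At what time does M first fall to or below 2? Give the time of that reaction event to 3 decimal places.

t=0.000: Z=5 M=5 X=3
Draw 1: a1=0.765, a2=1.570, a3=1.680, a0=4.015; τ=−ln(0.0265)/4.015=0.904 → t=0.904; u2·a0=0.1382·4.015=0.555 ≤ a1=0.765 → R1 fires; Z=5 M=6 X=2
Draw 2: a1=0.510, a2=1.884, a3=1.344, a0=3.738; τ=−ln(0.6893)/3.738=0.100 → t=1.004; u2·a0=0.4893·3.738=1.829; a1=0.510 < 1.829 ≤ a1+a2=2.394 → R2 fires; Z=5 M=5 X=3
Draw 3: a1=0.765, a2=1.570, a3=1.680, a0=4.015; τ=−ln(0.5991)/4.015=0.128 → t=1.131; u2·a0=0.8480·4.015=3.405; a1+a2=2.335 < 3.405 ≤ a1+…+a3=4.015 → R3 fires; Z=5 M=4 X=3
Draw 4: a1=0.765, a2=1.256, a3=1.344, a0=3.365; τ=−ln(0.8737)/3.365=0.040 → t=1.172; u2·a0=0.9158·3.365=3.082; a1+a2=2.021 < 3.082 ≤ a1+…+a3=3.365 → R3 fires; Z=5 M=3 X=3
Draw 5: a1=0.765, a2=0.942, a3=1.008, a0=2.715; τ=−ln(0.2391)/2.715=0.527 → t=1.699; u2·a0=0.9927·2.715=2.695; a1+a2=1.707 < 2.695 ≤ a1+…+a3=2.715 → R3 fires; Z=5 M=2 X=3
Draw 6: a1=0.765, a2=0.628, a3=0.672, a0=2.065; τ=−ln(0.2874)/2.065=0.604 → t=2.302; u2·a0=0.6581·2.065=1.359; a1=0.765 < 1.359 ≤ a1+a2=1.393 → R2 fires; Z=5 M=1 X=4
Draw 7: a1=1.020, a2=0.314, a3=0.448, a0=1.782; τ=−ln(0.6100)/1.782=0.277 → t=2.580; u2·a0=0.8153·1.782=1.453; a1+a2=1.334 < 1.453 ≤ a1+…+a3=1.782 → R3 fires; Z=5 M=0 X=4
Draw 8: a1=1.020, a2=0.000, a3=0.000, a0=1.020; τ=−ln(0.9614)/1.020=0.039 → t=2.618; u2·a0=0.1019·1.020=0.104 ≤ a1=1.020 → R1 fires; Z=5 M=1 X=3
Draw 9: a1=0.765, a2=0.314, a3=0.336, a0=1.415; τ=−ln(0.9284)/1.415=0.053 → t=2.671 > T=2.66: stop.
M first becomes ≤ 2 when it reaches 2 at the event at t=1.699.

Threshold first reached at t = 1.699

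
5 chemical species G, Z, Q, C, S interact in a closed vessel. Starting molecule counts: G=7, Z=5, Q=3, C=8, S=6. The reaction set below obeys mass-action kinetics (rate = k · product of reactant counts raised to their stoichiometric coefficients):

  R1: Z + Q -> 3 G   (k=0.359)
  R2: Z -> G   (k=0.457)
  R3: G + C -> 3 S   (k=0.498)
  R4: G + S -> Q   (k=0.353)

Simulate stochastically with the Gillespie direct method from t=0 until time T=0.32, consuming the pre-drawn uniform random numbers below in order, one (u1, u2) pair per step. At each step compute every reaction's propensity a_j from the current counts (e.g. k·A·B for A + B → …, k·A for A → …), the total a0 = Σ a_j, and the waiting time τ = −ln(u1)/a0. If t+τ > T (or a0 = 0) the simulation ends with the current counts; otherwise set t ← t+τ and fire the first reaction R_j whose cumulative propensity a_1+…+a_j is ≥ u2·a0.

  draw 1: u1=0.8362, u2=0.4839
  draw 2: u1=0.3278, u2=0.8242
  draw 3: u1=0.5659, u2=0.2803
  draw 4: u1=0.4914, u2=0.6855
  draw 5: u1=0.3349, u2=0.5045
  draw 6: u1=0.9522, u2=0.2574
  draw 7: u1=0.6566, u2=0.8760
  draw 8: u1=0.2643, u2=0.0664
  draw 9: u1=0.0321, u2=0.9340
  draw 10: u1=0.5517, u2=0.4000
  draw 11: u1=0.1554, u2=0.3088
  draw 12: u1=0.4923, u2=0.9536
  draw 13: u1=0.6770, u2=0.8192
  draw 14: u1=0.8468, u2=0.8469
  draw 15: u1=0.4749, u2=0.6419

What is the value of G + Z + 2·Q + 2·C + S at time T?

Value at T = 40

Check how each reaction changes W = G + Z + 2·Q + 2·C + S (weight of products minus weight of reactants):
R1: Z + Q -> 3 G: (1·3) − (1·1 + 2·1) = 3 − 3 = 0
R2: Z -> G: (1·1) − (1·1) = 1 − 1 = 0
R3: G + C -> 3 S: (1·3) − (1·1 + 2·1) = 3 − 3 = 0
R4: G + S -> Q: (2·1) − (1·1 + 1·1) = 2 − 2 = 0
Every reaction leaves W unchanged, so W is conserved and no simulation is needed: W(T) = W(0) = 7 + 5 + 2·3 + 2·8 + 6 = 40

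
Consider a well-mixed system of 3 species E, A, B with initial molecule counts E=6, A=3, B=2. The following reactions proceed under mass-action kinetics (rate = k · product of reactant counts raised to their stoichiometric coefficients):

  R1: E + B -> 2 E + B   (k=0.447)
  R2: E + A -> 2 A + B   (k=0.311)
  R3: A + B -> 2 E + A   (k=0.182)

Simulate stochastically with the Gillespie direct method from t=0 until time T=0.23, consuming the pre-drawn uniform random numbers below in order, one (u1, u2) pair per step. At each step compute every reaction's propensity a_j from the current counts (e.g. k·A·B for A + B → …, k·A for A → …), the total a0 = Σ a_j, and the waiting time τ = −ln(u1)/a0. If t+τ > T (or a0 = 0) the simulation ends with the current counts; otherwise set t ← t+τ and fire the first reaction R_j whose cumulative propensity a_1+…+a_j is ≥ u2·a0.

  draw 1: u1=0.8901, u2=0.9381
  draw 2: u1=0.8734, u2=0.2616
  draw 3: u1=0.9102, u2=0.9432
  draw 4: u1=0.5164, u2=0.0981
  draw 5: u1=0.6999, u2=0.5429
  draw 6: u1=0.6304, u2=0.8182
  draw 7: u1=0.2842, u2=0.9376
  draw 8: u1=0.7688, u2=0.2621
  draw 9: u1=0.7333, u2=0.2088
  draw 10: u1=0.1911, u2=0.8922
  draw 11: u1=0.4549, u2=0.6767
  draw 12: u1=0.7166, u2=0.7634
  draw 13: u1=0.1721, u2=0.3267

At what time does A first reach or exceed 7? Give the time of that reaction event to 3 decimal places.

t=0.000: E=6 A=3 B=2
Draw 1: a1=5.364, a2=5.598, a3=1.092, a0=12.054; τ=−ln(0.8901)/12.054=0.010 → t=0.010; u2·a0=0.9381·12.054=11.308; a1+a2=10.962 < 11.308 ≤ a1+…+a3=12.054 → R3 fires; E=8 A=3 B=1
Draw 2: a1=3.576, a2=7.464, a3=0.546, a0=11.586; τ=−ln(0.8734)/11.586=0.012 → t=0.021; u2·a0=0.2616·11.586=3.031 ≤ a1=3.576 → R1 fires; E=9 A=3 B=1
Draw 3: a1=4.023, a2=8.397, a3=0.546, a0=12.966; τ=−ln(0.9102)/12.966=0.007 → t=0.029; u2·a0=0.9432·12.966=12.230; a1=4.023 < 12.230 ≤ a1+a2=12.420 → R2 fires; E=8 A=4 B=2
Draw 4: a1=7.152, a2=9.952, a3=1.456, a0=18.560; τ=−ln(0.5164)/18.560=0.036 → t=0.064; u2·a0=0.0981·18.560=1.821 ≤ a1=7.152 → R1 fires; E=9 A=4 B=2
Draw 5: a1=8.046, a2=11.196, a3=1.456, a0=20.698; τ=−ln(0.6999)/20.698=0.017 → t=0.081; u2·a0=0.5429·20.698=11.237; a1=8.046 < 11.237 ≤ a1+a2=19.242 → R2 fires; E=8 A=5 B=3
Draw 6: a1=10.728, a2=12.440, a3=2.730, a0=25.898; τ=−ln(0.6304)/25.898=0.018 → t=0.099; u2·a0=0.8182·25.898=21.190; a1=10.728 < 21.190 ≤ a1+a2=23.168 → R2 fires; E=7 A=6 B=4
Draw 7: a1=12.516, a2=13.062, a3=4.368, a0=29.946; τ=−ln(0.2842)/29.946=0.042 → t=0.141; u2·a0=0.9376·29.946=28.077; a1+a2=25.578 < 28.077 ≤ a1+…+a3=29.946 → R3 fires; E=9 A=6 B=3
Draw 8: a1=12.069, a2=16.794, a3=3.276, a0=32.139; τ=−ln(0.7688)/32.139=0.008 → t=0.149; u2·a0=0.2621·32.139=8.424 ≤ a1=12.069 → R1 fires; E=10 A=6 B=3
Draw 9: a1=13.410, a2=18.660, a3=3.276, a0=35.346; τ=−ln(0.7333)/35.346=0.009 → t=0.158; u2·a0=0.2088·35.346=7.380 ≤ a1=13.410 → R1 fires; E=11 A=6 B=3
Draw 10: a1=14.751, a2=20.526, a3=3.276, a0=38.553; τ=−ln(0.1911)/38.553=0.043 → t=0.201; u2·a0=0.8922·38.553=34.397; a1=14.751 < 34.397 ≤ a1+a2=35.277 → R2 fires; E=10 A=7 B=4
Draw 11: a1=17.880, a2=21.770, a3=5.096, a0=44.746; τ=−ln(0.4549)/44.746=0.018 → t=0.219; u2·a0=0.6767·44.746=30.280; a1=17.880 < 30.280 ≤ a1+a2=39.650 → R2 fires; E=9 A=8 B=5
Draw 12: a1=20.115, a2=22.392, a3=7.280, a0=49.787; τ=−ln(0.7166)/49.787=0.007 → t=0.225; u2·a0=0.7634·49.787=38.007; a1=20.115 < 38.007 ≤ a1+a2=42.507 → R2 fires; E=8 A=9 B=6
Draw 13: a1=21.456, a2=22.392, a3=9.828, a0=53.676; τ=−ln(0.1721)/53.676=0.033 → t=0.258 > T=0.23: stop.
A first becomes ≥ 7 when it reaches 7 at the event at t=0.201.

Threshold first reached at t = 0.201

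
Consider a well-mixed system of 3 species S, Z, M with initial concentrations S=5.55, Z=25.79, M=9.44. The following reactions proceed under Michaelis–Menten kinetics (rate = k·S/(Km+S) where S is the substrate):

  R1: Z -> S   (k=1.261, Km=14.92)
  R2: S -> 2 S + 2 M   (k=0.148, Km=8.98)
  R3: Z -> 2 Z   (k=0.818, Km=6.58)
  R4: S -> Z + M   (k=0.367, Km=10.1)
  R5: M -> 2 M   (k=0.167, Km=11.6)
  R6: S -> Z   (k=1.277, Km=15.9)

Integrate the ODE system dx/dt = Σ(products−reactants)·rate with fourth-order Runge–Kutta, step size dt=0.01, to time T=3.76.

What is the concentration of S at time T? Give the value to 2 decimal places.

RK4 with dt=0.01: 376 steps to T=3.76. Trajectory (selected grid times):
t=0.00: S=5.55 Z=25.79 M=9.44
t=0.42: S=5.71 Z=25.92 M=9.57
t=0.84: S=5.88 Z=26.06 M=9.71
t=1.25: S=6.03 Z=26.20 M=9.85
t=1.67: S=6.19 Z=26.34 M=9.99
t=2.09: S=6.34 Z=26.49 M=10.13
t=2.51: S=6.49 Z=26.64 M=10.27
t=2.92: S=6.64 Z=26.79 M=10.42
t=3.34: S=6.78 Z=26.95 M=10.57
t=3.76: S=6.93 Z=27.10 M=10.72
Read off S at T=3.76: 6.93

S at T = 6.93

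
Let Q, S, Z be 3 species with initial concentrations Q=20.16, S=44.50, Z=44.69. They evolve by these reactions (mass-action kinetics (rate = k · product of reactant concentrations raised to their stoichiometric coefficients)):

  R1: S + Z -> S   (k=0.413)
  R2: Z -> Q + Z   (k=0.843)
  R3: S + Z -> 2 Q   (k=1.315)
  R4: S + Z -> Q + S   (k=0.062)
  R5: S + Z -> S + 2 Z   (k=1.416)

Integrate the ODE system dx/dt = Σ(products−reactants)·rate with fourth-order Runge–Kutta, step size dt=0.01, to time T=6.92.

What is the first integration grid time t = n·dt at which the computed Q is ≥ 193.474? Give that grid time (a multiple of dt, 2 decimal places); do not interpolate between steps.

Threshold first reached at t = 3.04

RK4 with dt=0.01: 692 steps to T=6.92. Trajectory (selected grid times):
t=0.00: Q=20.16 S=44.50 Z=44.69
t=0.77: Q=132.26 S=0.00 Z=32.03
t=1.54: Q=153.06 S=0.00 Z=32.03
t=2.31: Q=173.85 S=0.00 Z=32.03
t=3.03: Q=193.29 S=0.00 Z=32.03
t=3.04: Q=193.56 S=0.00 Z=32.03
t=3.08: Q=194.65 S=0.00 Z=32.03
t=3.84: Q=215.17 S=0.00 Z=32.03
t=4.61: Q=235.96 S=0.00 Z=32.03
t=5.38: Q=256.76 S=0.00 Z=32.03
t=6.15: Q=277.55 S=0.00 Z=32.03
t=6.92: Q=298.34 S=0.00 Z=32.03
Q(3.03)=193.295 < 193.474 but Q(3.04)=193.565 ≥ 193.474, so the first grid time is t=3.04.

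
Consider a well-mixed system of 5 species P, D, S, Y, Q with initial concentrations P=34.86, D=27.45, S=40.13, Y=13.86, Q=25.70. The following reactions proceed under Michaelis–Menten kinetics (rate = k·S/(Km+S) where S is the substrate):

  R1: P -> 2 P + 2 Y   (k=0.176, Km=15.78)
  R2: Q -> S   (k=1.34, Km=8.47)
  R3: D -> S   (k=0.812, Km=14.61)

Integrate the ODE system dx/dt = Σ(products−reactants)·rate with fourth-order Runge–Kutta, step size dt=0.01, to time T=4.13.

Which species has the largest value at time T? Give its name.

RK4 with dt=0.01: 413 steps to T=4.13. Trajectory (selected grid times):
t=0.00: P=34.86 D=27.45 S=40.13 Y=13.86 Q=25.70
t=0.46: P=34.92 D=27.21 S=40.84 Y=13.97 Q=25.24
t=0.92: P=34.97 D=26.96 S=41.54 Y=14.08 Q=24.78
t=1.38: P=35.03 D=26.72 S=42.24 Y=14.19 Q=24.32
t=1.84: P=35.08 D=26.48 S=42.94 Y=14.31 Q=23.86
t=2.29: P=35.14 D=26.25 S=43.62 Y=14.42 Q=23.42
t=2.75: P=35.19 D=26.01 S=44.31 Y=14.53 Q=22.97
t=3.21: P=35.25 D=25.77 S=44.99 Y=14.64 Q=22.52
t=3.67: P=35.31 D=25.53 S=45.68 Y=14.75 Q=22.07
t=4.13: P=35.36 D=25.29 S=46.36 Y=14.86 Q=21.63
At T=4.13: P=35.36 D=25.29 S=46.36 Y=14.86 Q=21.63; the largest is S.

Dominant species at T: S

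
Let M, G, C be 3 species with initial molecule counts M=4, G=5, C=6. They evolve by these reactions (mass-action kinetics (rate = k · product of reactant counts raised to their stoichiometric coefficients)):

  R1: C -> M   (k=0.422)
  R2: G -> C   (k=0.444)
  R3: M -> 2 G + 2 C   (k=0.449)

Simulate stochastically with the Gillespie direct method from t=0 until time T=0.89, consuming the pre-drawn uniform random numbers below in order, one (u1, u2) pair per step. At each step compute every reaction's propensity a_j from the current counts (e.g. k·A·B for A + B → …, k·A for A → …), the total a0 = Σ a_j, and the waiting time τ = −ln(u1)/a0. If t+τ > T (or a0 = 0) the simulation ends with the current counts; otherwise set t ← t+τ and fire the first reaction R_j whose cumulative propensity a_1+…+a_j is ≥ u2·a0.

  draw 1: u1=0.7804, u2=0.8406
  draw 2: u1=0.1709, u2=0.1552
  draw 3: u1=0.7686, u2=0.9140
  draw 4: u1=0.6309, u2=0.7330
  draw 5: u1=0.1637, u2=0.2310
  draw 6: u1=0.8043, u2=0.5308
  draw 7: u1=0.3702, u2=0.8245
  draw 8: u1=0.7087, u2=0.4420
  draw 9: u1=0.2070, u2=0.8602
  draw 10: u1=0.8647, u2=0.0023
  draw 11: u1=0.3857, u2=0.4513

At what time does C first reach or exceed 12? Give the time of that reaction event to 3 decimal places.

Threshold first reached at t = 0.679

t=0.000: M=4 G=5 C=6
Draw 1: a1=2.532, a2=2.220, a3=1.796, a0=6.548; τ=−ln(0.7804)/6.548=0.038 → t=0.038; u2·a0=0.8406·6.548=5.504; a1+a2=4.752 < 5.504 ≤ a1+…+a3=6.548 → R3 fires; M=3 G=7 C=8
Draw 2: a1=3.376, a2=3.108, a3=1.347, a0=7.831; τ=−ln(0.1709)/7.831=0.226 → t=0.263; u2·a0=0.1552·7.831=1.215 ≤ a1=3.376 → R1 fires; M=4 G=7 C=7
Draw 3: a1=2.954, a2=3.108, a3=1.796, a0=7.858; τ=−ln(0.7686)/7.858=0.033 → t=0.297; u2·a0=0.9140·7.858=7.182; a1+a2=6.062 < 7.182 ≤ a1+…+a3=7.858 → R3 fires; M=3 G=9 C=9
Draw 4: a1=3.798, a2=3.996, a3=1.347, a0=9.141; τ=−ln(0.6309)/9.141=0.050 → t=0.347; u2·a0=0.7330·9.141=6.700; a1=3.798 < 6.700 ≤ a1+a2=7.794 → R2 fires; M=3 G=8 C=10
Draw 5: a1=4.220, a2=3.552, a3=1.347, a0=9.119; τ=−ln(0.1637)/9.119=0.198 → t=0.546; u2·a0=0.2310·9.119=2.106 ≤ a1=4.220 → R1 fires; M=4 G=8 C=9
Draw 6: a1=3.798, a2=3.552, a3=1.796, a0=9.146; τ=−ln(0.8043)/9.146=0.024 → t=0.570; u2·a0=0.5308·9.146=4.855; a1=3.798 < 4.855 ≤ a1+a2=7.350 → R2 fires; M=4 G=7 C=10
Draw 7: a1=4.220, a2=3.108, a3=1.796, a0=9.124; τ=−ln(0.3702)/9.124=0.109 → t=0.679; u2·a0=0.8245·9.124=7.523; a1+a2=7.328 < 7.523 ≤ a1+…+a3=9.124 → R3 fires; M=3 G=9 C=12
Draw 8: a1=5.064, a2=3.996, a3=1.347, a0=10.407; τ=−ln(0.7087)/10.407=0.033 → t=0.712; u2·a0=0.4420·10.407=4.600 ≤ a1=5.064 → R1 fires; M=4 G=9 C=11
Draw 9: a1=4.642, a2=3.996, a3=1.796, a0=10.434; τ=−ln(0.2070)/10.434=0.151 → t=0.863; u2·a0=0.8602·10.434=8.975; a1+a2=8.638 < 8.975 ≤ a1+…+a3=10.434 → R3 fires; M=3 G=11 C=13
Draw 10: a1=5.486, a2=4.884, a3=1.347, a0=11.717; τ=−ln(0.8647)/11.717=0.012 → t=0.875; u2·a0=0.0023·11.717=0.027 ≤ a1=5.486 → R1 fires; M=4 G=11 C=12
Draw 11: a1=5.064, a2=4.884, a3=1.796, a0=11.744; τ=−ln(0.3857)/11.744=0.081 → t=0.956 > T=0.89: stop.
C first becomes ≥ 12 when it reaches 12 at the event at t=0.679.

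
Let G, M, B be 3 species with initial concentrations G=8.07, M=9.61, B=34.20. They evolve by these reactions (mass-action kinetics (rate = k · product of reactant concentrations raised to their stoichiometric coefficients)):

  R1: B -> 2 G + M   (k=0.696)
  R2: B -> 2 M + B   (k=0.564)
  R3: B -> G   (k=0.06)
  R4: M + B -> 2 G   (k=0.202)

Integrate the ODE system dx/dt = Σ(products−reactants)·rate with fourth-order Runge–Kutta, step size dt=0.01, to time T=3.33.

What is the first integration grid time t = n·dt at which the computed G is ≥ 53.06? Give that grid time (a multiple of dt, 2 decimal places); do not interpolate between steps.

Threshold first reached at t = 0.42

RK4 with dt=0.01: 333 steps to T=3.33. Trajectory (selected grid times):
t=0.00: G=8.07 M=9.61 B=34.20
t=0.37: G=50.15 M=9.14 B=12.92
t=0.41: G=52.67 M=9.13 B=11.64
t=0.42: G=53.26 M=9.13 B=11.34
t=0.74: G=65.91 M=9.09 B=4.94
t=1.11: G=71.94 M=9.08 B=1.90
t=1.48: G=74.25 M=9.07 B=0.73
t=1.85: G=75.14 M=9.07 B=0.28
t=2.22: G=75.48 M=9.07 B=0.11
t=2.59: G=75.61 M=9.07 B=0.04
t=2.96: G=75.66 M=9.07 B=0.02
t=3.33: G=75.68 M=9.07 B=0.01
G(0.41)=52.671 < 53.06 but G(0.42)=53.262 ≥ 53.06, so the first grid time is t=0.42.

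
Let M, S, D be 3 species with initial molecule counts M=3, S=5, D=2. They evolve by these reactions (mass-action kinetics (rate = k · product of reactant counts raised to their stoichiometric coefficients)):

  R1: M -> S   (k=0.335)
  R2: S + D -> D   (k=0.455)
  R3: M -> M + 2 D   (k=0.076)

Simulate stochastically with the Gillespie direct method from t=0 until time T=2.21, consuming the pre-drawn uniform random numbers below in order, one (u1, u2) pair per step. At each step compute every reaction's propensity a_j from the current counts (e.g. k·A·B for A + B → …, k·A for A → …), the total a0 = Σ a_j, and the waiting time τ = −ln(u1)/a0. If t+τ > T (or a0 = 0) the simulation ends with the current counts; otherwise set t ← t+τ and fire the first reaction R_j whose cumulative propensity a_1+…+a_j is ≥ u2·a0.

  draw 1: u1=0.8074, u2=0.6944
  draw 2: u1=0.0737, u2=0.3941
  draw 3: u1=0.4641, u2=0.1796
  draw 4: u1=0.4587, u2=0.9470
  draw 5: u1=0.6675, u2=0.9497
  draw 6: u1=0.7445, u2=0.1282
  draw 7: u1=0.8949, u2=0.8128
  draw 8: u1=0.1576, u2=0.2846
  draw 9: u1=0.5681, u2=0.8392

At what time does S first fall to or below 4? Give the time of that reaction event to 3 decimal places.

Threshold first reached at t = 0.037

t=0.000: M=3 S=5 D=2
Draw 1: a1=1.005, a2=4.550, a3=0.228, a0=5.783; τ=−ln(0.8074)/5.783=0.037 → t=0.037; u2·a0=0.6944·5.783=4.016; a1=1.005 < 4.016 ≤ a1+a2=5.555 → R2 fires; M=3 S=4 D=2
Draw 2: a1=1.005, a2=3.640, a3=0.228, a0=4.873; τ=−ln(0.0737)/4.873=0.535 → t=0.572; u2·a0=0.3941·4.873=1.920; a1=1.005 < 1.920 ≤ a1+a2=4.645 → R2 fires; M=3 S=3 D=2
Draw 3: a1=1.005, a2=2.730, a3=0.228, a0=3.963; τ=−ln(0.4641)/3.963=0.194 → t=0.766; u2·a0=0.1796·3.963=0.712 ≤ a1=1.005 → R1 fires; M=2 S=4 D=2
Draw 4: a1=0.670, a2=3.640, a3=0.152, a0=4.462; τ=−ln(0.4587)/4.462=0.175 → t=0.941; u2·a0=0.9470·4.462=4.226; a1=0.670 < 4.226 ≤ a1+a2=4.310 → R2 fires; M=2 S=3 D=2
Draw 5: a1=0.670, a2=2.730, a3=0.152, a0=3.552; τ=−ln(0.6675)/3.552=0.114 → t=1.054; u2·a0=0.9497·3.552=3.373; a1=0.670 < 3.373 ≤ a1+a2=3.400 → R2 fires; M=2 S=2 D=2
Draw 6: a1=0.670, a2=1.820, a3=0.152, a0=2.642; τ=−ln(0.7445)/2.642=0.112 → t=1.166; u2·a0=0.1282·2.642=0.339 ≤ a1=0.670 → R1 fires; M=1 S=3 D=2
Draw 7: a1=0.335, a2=2.730, a3=0.076, a0=3.141; τ=−ln(0.8949)/3.141=0.035 → t=1.201; u2·a0=0.8128·3.141=2.553; a1=0.335 < 2.553 ≤ a1+a2=3.065 → R2 fires; M=1 S=2 D=2
Draw 8: a1=0.335, a2=1.820, a3=0.076, a0=2.231; τ=−ln(0.1576)/2.231=0.828 → t=2.030; u2·a0=0.2846·2.231=0.635; a1=0.335 < 0.635 ≤ a1+a2=2.155 → R2 fires; M=1 S=1 D=2
Draw 9: a1=0.335, a2=0.910, a3=0.076, a0=1.321; τ=−ln(0.5681)/1.321=0.428 → t=2.458 > T=2.21: stop.
S first becomes ≤ 4 when it reaches 4 at the event at t=0.037.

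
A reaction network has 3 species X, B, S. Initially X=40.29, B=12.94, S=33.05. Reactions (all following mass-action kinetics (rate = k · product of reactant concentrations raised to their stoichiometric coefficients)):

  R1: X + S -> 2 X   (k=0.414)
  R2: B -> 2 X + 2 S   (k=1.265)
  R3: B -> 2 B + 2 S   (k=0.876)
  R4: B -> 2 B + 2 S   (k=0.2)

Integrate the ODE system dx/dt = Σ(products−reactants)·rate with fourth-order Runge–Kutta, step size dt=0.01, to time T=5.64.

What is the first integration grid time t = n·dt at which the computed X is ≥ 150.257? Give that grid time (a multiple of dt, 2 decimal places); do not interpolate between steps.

RK4 with dt=0.01: 564 steps to T=5.64. Trajectory (selected grid times):
t=0.00: X=40.29 B=12.94 S=33.05
t=0.63: X=127.73 B=11.49 S=1.03
t=0.90: X=149.74 B=10.92 S=0.83
t=0.91: X=150.53 B=10.90 S=0.83
t=1.25: X=176.58 B=10.22 S=0.66
t=1.88: X=220.54 B=9.07 S=0.47
t=2.51: X=259.50 B=8.05 S=0.35
t=3.13: X=293.55 B=7.16 S=0.28
t=3.76: X=324.29 B=6.36 S=0.22
t=4.39: X=351.56 B=5.64 S=0.18
t=5.01: X=375.40 B=5.02 S=0.15
t=5.64: X=396.93 B=4.46 S=0.13
X(0.90)=149.742 < 150.257 but X(0.91)=150.534 ≥ 150.257, so the first grid time is t=0.91.

Threshold first reached at t = 0.91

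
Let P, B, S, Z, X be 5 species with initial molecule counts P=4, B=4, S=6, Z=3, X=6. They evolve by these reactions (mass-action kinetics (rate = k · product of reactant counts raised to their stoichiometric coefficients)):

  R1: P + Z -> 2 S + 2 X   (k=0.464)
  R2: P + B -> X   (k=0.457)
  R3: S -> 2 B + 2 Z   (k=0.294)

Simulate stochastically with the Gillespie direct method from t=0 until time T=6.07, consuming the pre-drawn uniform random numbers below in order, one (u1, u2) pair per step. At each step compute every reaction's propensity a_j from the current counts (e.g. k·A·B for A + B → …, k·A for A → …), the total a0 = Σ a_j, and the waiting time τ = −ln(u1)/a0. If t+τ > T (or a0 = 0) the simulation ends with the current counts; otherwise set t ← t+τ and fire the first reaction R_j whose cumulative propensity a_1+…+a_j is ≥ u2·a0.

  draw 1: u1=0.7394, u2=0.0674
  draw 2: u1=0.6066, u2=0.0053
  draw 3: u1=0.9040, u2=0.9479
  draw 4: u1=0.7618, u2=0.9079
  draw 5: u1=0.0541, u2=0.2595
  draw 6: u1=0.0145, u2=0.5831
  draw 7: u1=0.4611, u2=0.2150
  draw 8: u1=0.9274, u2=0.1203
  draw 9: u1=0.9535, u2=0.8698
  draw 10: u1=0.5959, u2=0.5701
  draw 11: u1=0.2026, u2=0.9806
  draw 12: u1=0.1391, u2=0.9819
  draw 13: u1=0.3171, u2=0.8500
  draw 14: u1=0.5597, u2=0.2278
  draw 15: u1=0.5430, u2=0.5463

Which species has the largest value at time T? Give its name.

t=0.000: P=4 B=4 S=6 Z=3 X=6
Draw 1: a1=5.568, a2=7.312, a3=1.764, a0=14.644; τ=−ln(0.7394)/14.644=0.021 → t=0.021; u2·a0=0.0674·14.644=0.987 ≤ a1=5.568 → R1 fires; P=3 B=4 S=8 Z=2 X=8
Draw 2: a1=2.784, a2=5.484, a3=2.352, a0=10.620; τ=−ln(0.6066)/10.620=0.047 → t=0.068; u2·a0=0.0053·10.620=0.056 ≤ a1=2.784 → R1 fires; P=2 B=4 S=10 Z=1 X=10
Draw 3: a1=0.928, a2=3.656, a3=2.940, a0=7.524; τ=−ln(0.9040)/7.524=0.013 → t=0.081; u2·a0=0.9479·7.524=7.132; a1+a2=4.584 < 7.132 ≤ a1+…+a3=7.524 → R3 fires; P=2 B=6 S=9 Z=3 X=10
Draw 4: a1=2.784, a2=5.484, a3=2.646, a0=10.914; τ=−ln(0.7618)/10.914=0.025 → t=0.106; u2·a0=0.9079·10.914=9.909; a1+a2=8.268 < 9.909 ≤ a1+…+a3=10.914 → R3 fires; P=2 B=8 S=8 Z=5 X=10
Draw 5: a1=4.640, a2=7.312, a3=2.352, a0=14.304; τ=−ln(0.0541)/14.304=0.204 → t=0.310; u2·a0=0.2595·14.304=3.712 ≤ a1=4.640 → R1 fires; P=1 B=8 S=10 Z=4 X=12
Draw 6: a1=1.856, a2=3.656, a3=2.940, a0=8.452; τ=−ln(0.0145)/8.452=0.501 → t=0.811; u2·a0=0.5831·8.452=4.928; a1=1.856 < 4.928 ≤ a1+a2=5.512 → R2 fires; P=0 B=7 S=10 Z=4 X=13
Draw 7: a1=0.000, a2=0.000, a3=2.940, a0=2.940; τ=−ln(0.4611)/2.940=0.263 → t=1.074; u2·a0=0.2150·2.940=0.632; a1+a2=0.000 < 0.632 ≤ a1+…+a3=2.940 → R3 fires; P=0 B=9 S=9 Z=6 X=13
Draw 8: a1=0.000, a2=0.000, a3=2.646, a0=2.646; τ=−ln(0.9274)/2.646=0.028 → t=1.103; u2·a0=0.1203·2.646=0.318; a1+a2=0.000 < 0.318 ≤ a1+…+a3=2.646 → R3 fires; P=0 B=11 S=8 Z=8 X=13
Draw 9: a1=0.000, a2=0.000, a3=2.352, a0=2.352; τ=−ln(0.9535)/2.352=0.020 → t=1.123; u2·a0=0.8698·2.352=2.046; a1+a2=0.000 < 2.046 ≤ a1+…+a3=2.352 → R3 fires; P=0 B=13 S=7 Z=10 X=13
Draw 10: a1=0.000, a2=0.000, a3=2.058, a0=2.058; τ=−ln(0.5959)/2.058=0.252 → t=1.374; u2·a0=0.5701·2.058=1.173; a1+a2=0.000 < 1.173 ≤ a1+…+a3=2.058 → R3 fires; P=0 B=15 S=6 Z=12 X=13
Draw 11: a1=0.000, a2=0.000, a3=1.764, a0=1.764; τ=−ln(0.2026)/1.764=0.905 → t=2.279; u2·a0=0.9806·1.764=1.730; a1+a2=0.000 < 1.730 ≤ a1+…+a3=1.764 → R3 fires; P=0 B=17 S=5 Z=14 X=13
Draw 12: a1=0.000, a2=0.000, a3=1.470, a0=1.470; τ=−ln(0.1391)/1.470=1.342 → t=3.621; u2·a0=0.9819·1.470=1.443; a1+a2=0.000 < 1.443 ≤ a1+…+a3=1.470 → R3 fires; P=0 B=19 S=4 Z=16 X=13
Draw 13: a1=0.000, a2=0.000, a3=1.176, a0=1.176; τ=−ln(0.3171)/1.176=0.977 → t=4.598; u2·a0=0.8500·1.176=1.000; a1+a2=0.000 < 1.000 ≤ a1+…+a3=1.176 → R3 fires; P=0 B=21 S=3 Z=18 X=13
Draw 14: a1=0.000, a2=0.000, a3=0.882, a0=0.882; τ=−ln(0.5597)/0.882=0.658 → t=5.256; u2·a0=0.2278·0.882=0.201; a1+a2=0.000 < 0.201 ≤ a1+…+a3=0.882 → R3 fires; P=0 B=23 S=2 Z=20 X=13
Draw 15: a1=0.000, a2=0.000, a3=0.588, a0=0.588; τ=−ln(0.5430)/0.588=1.039 → t=6.295 > T=6.07: stop.
At T=6.07: P=0 B=23 S=2 Z=20 X=13; the largest is B.

Dominant species at T: B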